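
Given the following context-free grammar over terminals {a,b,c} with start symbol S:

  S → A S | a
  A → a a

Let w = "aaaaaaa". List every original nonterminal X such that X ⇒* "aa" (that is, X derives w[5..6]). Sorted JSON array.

Convert to CNF:
  S -> A S | a
  A -> T0 T0
  T0 -> a

CYK fill — only the sub-triangle for w[5..6]:
  T[5,5] 'a' = {S,T0}  orig:{S}
  T[6,6] 'a' = {S,T0}  orig:{S}
  T[5,6] 'aa' = {A}

Original NTs in T[5,6] deriving "aa": ["A"]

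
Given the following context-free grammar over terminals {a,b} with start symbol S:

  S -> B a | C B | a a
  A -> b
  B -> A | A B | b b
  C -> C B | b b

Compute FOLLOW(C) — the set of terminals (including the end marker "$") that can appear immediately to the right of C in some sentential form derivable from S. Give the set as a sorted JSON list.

Compute FIRST by fixpoint:
pass 1:
  A via A→b: +{b}
  B via B→A: +{b}
  C via C→b b: +{b}
  S via S→B a: +{b}
  S via S→a a: +{a}
  FIRST(S)={a,b}  FIRST(A)={b}  FIRST(B)={b}  FIRST(C)={b}
pass 2: done
  FIRST(S)={a,b}  FIRST(A)={b}  FIRST(B)={b}  FIRST(C)={b}

FOLLOW iteration:
initialize: $ ∈ FOLLOW(S)
iter 1:
  B→A B: FOLLOW(A) ⊇ FIRST(B) = {b}; new: +{b}
  C→C B: FOLLOW(C) ⊇ FIRST(B) = {b}; new: +{b}
  C→C B: FOLLOW(B) ⊇ FOLLOW(C) ⊇ {b}; new: +{b}
  S→B a: FOLLOW(B) ⊇ FIRST(a) = {a}; new: +{a}
  S→C B: FOLLOW(B) ⊇ FOLLOW(S) ⊇ {$}; new: +{$}
  S: {$}  A: {b}  B: {$,a,b}  C: {b}
iter 2:
  B→A: FOLLOW(A) ⊇ FOLLOW(B) ⊇ {$,a,b}; new: +{$,a}
  S: {$}  A: {$,a,b}  B: {$,a,b}  C: {b}
iter 3: — fixpoint
  S: {$}  A: {$,a,b}  B: {$,a,b}  C: {b}

FOLLOW(C) = ["b"]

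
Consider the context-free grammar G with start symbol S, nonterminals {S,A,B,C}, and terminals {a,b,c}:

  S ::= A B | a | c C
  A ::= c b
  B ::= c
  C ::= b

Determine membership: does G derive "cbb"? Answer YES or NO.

Convert to CNF:
  S -> A B | T0 C | a
  A -> T0 T1
  B -> c
  C -> b
  T0 -> c
  T1 -> b

Fill CYK table bottom-up:
  cell(0,0) c: {B,T0}  orig:{B}
  cell(1,1) b: {C,T1}  orig:{C}
  cell(2,2) b: {C,T1}  orig:{C}
  cell(0,1) cb: {A,S}
  cell(1,2) bb: ∅
  cell(0,2) cbb: ∅

S ∉ T[0,2] ⇒ NO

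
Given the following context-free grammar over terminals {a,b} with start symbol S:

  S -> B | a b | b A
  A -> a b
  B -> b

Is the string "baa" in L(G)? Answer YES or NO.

CNF form of G:
  S -> T0 T1 | T1 A | b
  A -> T0 T1
  B -> b
  T0 -> a
  T1 -> b

CYK table (by increasing span):
  T[0,0] 'b' = {B,S,T1}  orig:{B,S}
  T[1,1] 'a' = {T0}  orig:{}
  T[2,2] 'a' = {T0}  orig:{}
  T[0,1] 'ba' = ∅
  T[1,2] 'aa' = ∅
  T[0,2] 'baa' = ∅

S ∉ T[0,2] ⇒ NO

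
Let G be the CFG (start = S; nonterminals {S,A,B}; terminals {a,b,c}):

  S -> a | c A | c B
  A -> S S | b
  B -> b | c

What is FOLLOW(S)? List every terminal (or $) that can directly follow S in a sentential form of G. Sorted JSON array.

FIRST sets, iterate to fixpoint:
pass 1:
  A via A→b: +{b}
  B via B→b: +{b}
  B via B→c: +{c}
  S via S→a: +{a}
  S via S→c A: +{c}
  S: {a,c}  A: {b}  B: {b,c}
pass 2:
  A via A→S S: +{a,c}
  S: {a,c}  A: {a,b,c}  B: {b,c}
pass 3: (no change)
  S: {a,c}  A: {a,b,c}  B: {b,c}

FOLLOW iteration:
seed FOLLOW(S) with $
iter 1:
  A→S S: FOLLOW(S) ⊇ FIRST(S) = {a,c}; new: +{a,c}
  S→c A: FOLLOW(A) ⊇ FOLLOW(S) ⊇ {$,a,c}; new: +{$,a,c}
  S→c B: FOLLOW(B) ⊇ FOLLOW(S) ⊇ {$,a,c}; new: +{$,a,c}
  FOLLOW(S)={$,a,c}  FOLLOW(A)={$,a,c}  FOLLOW(B)={$,a,c}
iter 2: done
  FOLLOW(S)={$,a,c}  FOLLOW(A)={$,a,c}  FOLLOW(B)={$,a,c}

FOLLOW(S) = ["$", "a", "c"]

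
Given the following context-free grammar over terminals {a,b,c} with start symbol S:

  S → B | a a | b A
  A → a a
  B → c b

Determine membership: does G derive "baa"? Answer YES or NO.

Convert to CNF:
  S -> T0 T0 | T1 T2 | T2 A
  A -> T0 T0
  B -> T1 T2
  T0 -> a
  T1 -> c
  T2 -> b

Fill CYK table bottom-up:
  T[0,0] 'b' = {T2}  orig:{}
  T[1,1] 'a' = {T0}  orig:{}
  T[2,2] 'a' = {T0}  orig:{}
  T[0,1] 'ba' = ∅
  T[1,2] 'aa' = {A,S}
  T[0,2] 'baa' = {S}

S ∈ T[0,2] ⇒ YES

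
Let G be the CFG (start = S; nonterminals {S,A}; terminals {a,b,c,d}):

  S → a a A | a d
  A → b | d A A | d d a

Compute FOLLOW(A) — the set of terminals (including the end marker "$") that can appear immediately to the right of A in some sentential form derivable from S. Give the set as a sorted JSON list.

Compute FIRST by fixpoint:
[1]
  A via A→b: +{b}
  A via A→d A A: +{d}
  S via S→a a A: +{a}
  S: {a}  A: {b,d}
[2] (no change)
  S: {a}  A: {b,d}

FOLLOW iteration:
initialize: $ ∈ FOLLOW(S)
iter 1:
  A→d A A: FOLLOW(A) ⊇ FIRST(A) = {b,d}; new: +{b,d}
  S→a a A: FOLLOW(A) ⊇ FOLLOW(S) ⊇ {$}; new: +{$}
  FOLLOW(S)={$}  FOLLOW(A)={$,b,d}
iter 2: (stable)
  FOLLOW(S)={$}  FOLLOW(A)={$,b,d}

FOLLOW(A) = ["$", "b", "d"]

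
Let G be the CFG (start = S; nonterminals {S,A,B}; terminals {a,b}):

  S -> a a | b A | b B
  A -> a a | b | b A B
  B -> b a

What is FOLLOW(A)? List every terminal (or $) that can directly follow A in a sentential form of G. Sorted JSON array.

FIRST iteration:
iter 1:
  A via A→a a: +{a}
  A via A→b: +{b}
  B via B→b a: +{b}
  S via S→a a: +{a}
  S via S→b A: +{b}
  FIRST(S)={a,b}  FIRST(A)={a,b}  FIRST(B)={b}
iter 2: (no change)
  FIRST(S)={a,b}  FIRST(A)={a,b}  FIRST(B)={b}

FOLLOW iteration:
seed FOLLOW(S) with $
round 1:
  A→b A B: FOLLOW(A) ⊇ FIRST(B) = {b}; new: +{b}
  A→b A B: FOLLOW(B) ⊇ FOLLOW(A) ⊇ {b}; new: +{b}
  S→b A: FOLLOW(A) ⊇ FOLLOW(S) ⊇ {$}; new: +{$}
  S→b B: FOLLOW(B) ⊇ FOLLOW(S) ⊇ {$}; new: +{$}
  S: {$}  A: {$,b}  B: {$,b}
round 2: (stable)
  S: {$}  A: {$,b}  B: {$,b}

FOLLOW(A) = ["$", "b"]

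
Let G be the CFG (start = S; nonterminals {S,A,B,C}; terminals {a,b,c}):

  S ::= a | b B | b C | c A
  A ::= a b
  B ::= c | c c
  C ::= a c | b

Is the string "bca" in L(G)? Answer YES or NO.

CNF form of G:
  S -> T1 B | T1 C | T2 A | a
  A -> T0 T1
  B -> T2 T2 | c
  C -> T0 T2 | b
  T0 -> a
  T1 -> b
  T2 -> c

CYK table (by increasing span):
  cell(0,0) b: {C,T1}  orig:{C}
  cell(1,1) c: {B,T2}  orig:{B}
  cell(2,2) a: {S,T0}  orig:{S}
  cell(0,1) bc: {S}
  cell(1,2) ca: ∅
  cell(0,2) bca: ∅

S ∉ T[0,2] ⇒ NO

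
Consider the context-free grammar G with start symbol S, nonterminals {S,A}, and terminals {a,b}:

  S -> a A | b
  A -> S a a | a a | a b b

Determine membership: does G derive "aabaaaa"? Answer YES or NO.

Convert to CNF:
  S -> T0 A | b
  A -> S X2 | T0 T0 | T0 X3
  T0 -> a
  T1 -> b
  X2 -> T0 T0
  X3 -> T1 T1

Fill CYK table bottom-up:
  cell(0,0) a: {T0}  orig:{}
  cell(1,1) a: {T0}  orig:{}
  cell(2,2) b: {S,T1}  orig:{S}
  cell(3,3) a: {T0}  orig:{}
  cell(4,4) a: {T0}  orig:{}
  cell(5,5) a: {T0}  orig:{}
  cell(6,6) a: {T0}  orig:{}
  cell(0,1) aa: {A,X2}  orig:{A}
  cell(1,2) ab: ∅
  cell(2,3) ba: ∅
  cell(3,4) aa: {A,X2}  orig:{A}
  cell(4,5) aa: {A,X2}  orig:{A}
  cell(5,6) aa: {A,X2}  orig:{A}
  cell(0,2) aab: ∅
  cell(1,3) aba: ∅
  cell(2,4) baa: {A}
  cell(3,5) aaa: {S}
  cell(4,6) aaa: {S}
  cell(0,3) aaba: ∅
  cell(1,4) abaa: {S}
  cell(2,5) baaa: ∅
  cell(3,6) aaaa: ∅
  cell(0,4) aabaa: ∅
  cell(1,5) abaaa: ∅
  cell(2,6) baaaa: ∅
  cell(0,5) aabaaa: ∅
  cell(1,6) abaaaa: {A}
  cell(0,6) aabaaaa: {S}

S ∈ T[0,6] ⇒ YES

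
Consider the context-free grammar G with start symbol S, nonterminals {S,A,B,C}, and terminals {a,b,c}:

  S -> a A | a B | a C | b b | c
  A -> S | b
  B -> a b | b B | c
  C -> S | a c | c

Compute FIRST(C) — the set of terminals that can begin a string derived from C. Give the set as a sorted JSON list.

FIRST iteration:
iter 1:
  A via A→b: +{b}
  B via B→a b: +{a}
  B via B→b B: +{b}
  B via B→c: +{c}
  C via C→a c: +{a}
  C via C→c: +{c}
  S via S→a A: +{a}
  S via S→b b: +{b}
  S via S→c: +{c}
  S: {a,b,c}  A: {b}  B: {a,b,c}  C: {a,c}
iter 2:
  A via A→S: +{a,c}
  C via C→S: +{b}
  S: {a,b,c}  A: {a,b,c}  B: {a,b,c}  C: {a,b,c}
iter 3: (stable)
  S: {a,b,c}  A: {a,b,c}  B: {a,b,c}  C: {a,b,c}

FIRST(C) = ["a", "b", "c"]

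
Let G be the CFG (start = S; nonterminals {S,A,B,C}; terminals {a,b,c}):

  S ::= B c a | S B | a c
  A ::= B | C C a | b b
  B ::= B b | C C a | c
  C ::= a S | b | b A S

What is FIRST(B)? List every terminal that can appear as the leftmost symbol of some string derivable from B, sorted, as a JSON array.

Compute FIRST by fixpoint:
iter 1:
  A via A→b b: +{b}
  B via B→c: +{c}
  C via C→a S: +{a}
  C via C→b: +{b}
  S via S→B c a: +{c}
  S via S→a c: +{a}
  S: {a,c}  A: {b}  B: {c}  C: {a,b}
iter 2:
  A via A→B: +{c}
  A via A→C C a: +{a}
  B via B→C C a: +{a,b}
  S via S→B c a: +{b}
  S: {a,b,c}  A: {a,b,c}  B: {a,b,c}  C: {a,b}
iter 3: (no change)
  S: {a,b,c}  A: {a,b,c}  B: {a,b,c}  C: {a,b}

FIRST(B) = ["a", "b", "c"]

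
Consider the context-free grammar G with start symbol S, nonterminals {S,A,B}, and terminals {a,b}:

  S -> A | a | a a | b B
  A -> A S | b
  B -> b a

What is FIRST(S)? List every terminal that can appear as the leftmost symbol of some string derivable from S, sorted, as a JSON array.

Compute FIRST by fixpoint:
iter 1:
  A via A→b: +{b}
  B via B→b a: +{b}
  S via S→A: +{b}
  S via S→a: +{a}
  FIRST(S)={a,b}  FIRST(A)={b}  FIRST(B)={b}
iter 2: (stable)
  FIRST(S)={a,b}  FIRST(A)={b}  FIRST(B)={b}

FIRST(S) = ["a", "b"]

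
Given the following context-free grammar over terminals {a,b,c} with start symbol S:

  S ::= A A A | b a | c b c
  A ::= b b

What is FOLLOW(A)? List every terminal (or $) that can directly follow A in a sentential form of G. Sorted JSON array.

Compute FIRST by fixpoint:
iter 1:
  A via A→b b: +{b}
  S via S→A A A: +{b}
  S via S→c b c: +{c}
  FIRST[S]={b,c}  FIRST[A]={b}
iter 2: (stable)
  FIRST[S]={b,c}  FIRST[A]={b}

FOLLOW iteration:
seed FOLLOW(S) with $
round 1:
  S→A A A: FOLLOW(A) ⊇ FIRST(A) = {b}; new: +{b}
  S→A A A: FOLLOW(A) ⊇ FOLLOW(S) ⊇ {$}; new: +{$}
  FOLLOW[S]={$}  FOLLOW[A]={$,b}
round 2: — fixpoint
  FOLLOW[S]={$}  FOLLOW[A]={$,b}

FOLLOW(A) = ["$", "b"]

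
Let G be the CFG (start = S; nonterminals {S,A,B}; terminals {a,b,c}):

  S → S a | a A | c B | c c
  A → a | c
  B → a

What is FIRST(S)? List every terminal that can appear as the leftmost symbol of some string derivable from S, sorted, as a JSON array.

FIRST sets, iterate to fixpoint:
pass 1:
  A via A→a: +{a}
  A via A→c: +{c}
  B via B→a: +{a}
  S via S→a A: +{a}
  S via S→c B: +{c}
  FIRST(S)={a,c}  FIRST(A)={a,c}  FIRST(B)={a}
pass 2: — fixpoint
  FIRST(S)={a,c}  FIRST(A)={a,c}  FIRST(B)={a}

FIRST(S) = ["a", "c"]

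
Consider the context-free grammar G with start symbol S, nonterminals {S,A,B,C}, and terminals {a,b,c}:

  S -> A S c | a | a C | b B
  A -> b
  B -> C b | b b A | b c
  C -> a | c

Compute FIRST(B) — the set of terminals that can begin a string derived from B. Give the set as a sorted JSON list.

FIRST iteration:
round 1:
  A via A→b: +{b}
  B via B→b b A: +{b}
  C via C→a: +{a}
  C via C→c: +{c}
  S via S→A S c: +{b}
  S via S→a: +{a}
  FIRST[S]={a,b}  FIRST[A]={b}  FIRST[B]={b}  FIRST[C]={a,c}
round 2:
  B via B→C b: +{a,c}
  FIRST[S]={a,b}  FIRST[A]={b}  FIRST[B]={a,b,c}  FIRST[C]={a,c}
round 3: (no change)
  FIRST[S]={a,b}  FIRST[A]={b}  FIRST[B]={a,b,c}  FIRST[C]={a,c}

FIRST(B) = ["a", "b", "c"]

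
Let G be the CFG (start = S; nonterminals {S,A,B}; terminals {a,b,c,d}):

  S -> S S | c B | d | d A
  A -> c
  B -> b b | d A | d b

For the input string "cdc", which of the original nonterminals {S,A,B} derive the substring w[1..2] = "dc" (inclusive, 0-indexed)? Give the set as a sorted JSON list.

Convert to CNF:
  S -> S S | T1 A | T2 B | d
  A -> c
  B -> T0 T0 | T1 A | T1 T0
  T0 -> b
  T1 -> d
  T2 -> c

CYK table (by increasing span) — only the sub-triangle for w[1..2]:
  [1..1]={S,T1}  "d"  orig:{S}
  [2..2]={A,T2}  "c"  orig:{A}
  [1..2]={B,S}  "dc"

Original NTs in T[1,2] deriving "dc": ["B", "S"]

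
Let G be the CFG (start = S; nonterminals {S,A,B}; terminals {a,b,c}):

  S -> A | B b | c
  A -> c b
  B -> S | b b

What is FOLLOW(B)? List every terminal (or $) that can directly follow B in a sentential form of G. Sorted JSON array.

FIRST iteration:
pass 1:
  A via A→c b: +{c}
  B via B→b b: +{b}
  S via S→A: +{c}
  S via S→B b: +{b}
  FIRST(S)={b,c}  FIRST(A)={c}  FIRST(B)={b}
pass 2:
  B via B→S: +{c}
  FIRST(S)={b,c}  FIRST(A)={c}  FIRST(B)={b,c}
pass 3: — fixpoint
  FIRST(S)={b,c}  FIRST(A)={c}  FIRST(B)={b,c}

Compute FOLLOW by fixpoint:
seed FOLLOW(S) with $
round 1:
  S→A: FOLLOW(A) ⊇ FOLLOW(S) ⊇ {$}; new: +{$}
  S→B b: FOLLOW(B) ⊇ FIRST(b) = {b}; new: +{b}
  FOLLOW[S]={$}  FOLLOW[A]={$}  FOLLOW[B]={b}
round 2:
  B→S: FOLLOW(S) ⊇ FOLLOW(B) ⊇ {b}; new: +{b}
  S→A: FOLLOW(A) ⊇ FOLLOW(S) ⊇ {$,b}; new: +{b}
  FOLLOW[S]={$,b}  FOLLOW[A]={$,b}  FOLLOW[B]={b}
round 3: (stable)
  FOLLOW[S]={$,b}  FOLLOW[A]={$,b}  FOLLOW[B]={b}

FOLLOW(B) = ["b"]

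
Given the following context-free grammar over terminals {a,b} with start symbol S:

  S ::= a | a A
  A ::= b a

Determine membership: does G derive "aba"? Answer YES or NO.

Convert to CNF:
  S -> T1 A | a
  A -> T0 T1
  T0 -> b
  T1 -> a

CYK fill:
  cell(0,0) a: {S,T1}  orig:{S}
  cell(1,1) b: {T0}  orig:{}
  cell(2,2) a: {S,T1}  orig:{S}
  cell(0,1) ab: ∅
  cell(1,2) ba: {A}
  cell(0,2) aba: {S}

S ∈ T[0,2] ⇒ YES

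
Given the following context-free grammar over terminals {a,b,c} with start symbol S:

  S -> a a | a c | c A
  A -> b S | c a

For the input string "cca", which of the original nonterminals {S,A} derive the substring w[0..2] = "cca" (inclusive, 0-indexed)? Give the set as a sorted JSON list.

Convert to CNF:
  S -> T1 A | T2 T1 | T2 T2
  A -> T0 S | T1 T2
  T0 -> b
  T1 -> c
  T2 -> a

Fill CYK table bottom-up — only the sub-triangle for w[0..2]:
  cell(0,0) c: {T1}  orig:{}
  cell(1,1) c: {T1}  orig:{}
  cell(2,2) a: {T2}  orig:{}
  cell(0,1) cc: ∅
  cell(1,2) ca: {A}
  cell(0,2) cca: {S}

Original NTs in T[0,2] deriving "cca": ["S"]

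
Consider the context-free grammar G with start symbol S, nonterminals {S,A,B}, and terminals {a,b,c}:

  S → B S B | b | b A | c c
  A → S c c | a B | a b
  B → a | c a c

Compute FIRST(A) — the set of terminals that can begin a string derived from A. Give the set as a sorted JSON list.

FIRST sets, iterate to fixpoint:
[1]
  A via A→a B: +{a}
  B via B→a: +{a}
  B via B→c a c: +{c}
  S via S→B S B: +{a,c}
  S via S→b: +{b}
  S: {a,b,c}  A: {a}  B: {a,c}
[2]
  A via A→S c c: +{b,c}
  S: {a,b,c}  A: {a,b,c}  B: {a,c}
[3] — fixpoint
  S: {a,b,c}  A: {a,b,c}  B: {a,c}

FIRST(A) = ["a", "b", "c"]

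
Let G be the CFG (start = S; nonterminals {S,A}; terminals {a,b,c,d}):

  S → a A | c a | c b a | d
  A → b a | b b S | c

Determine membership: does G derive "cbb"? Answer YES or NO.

Convert to CNF:
  S -> T1 A | T2 T1 | T2 X4 | d
  A -> T0 T1 | T0 X3 | c
  T0 -> b
  T1 -> a
  T2 -> c
  X3 -> T0 S
  X4 -> T0 T1

CYK fill:
  [0..0]={A,T2}  "c"  orig:{A}
  [1..1]={T0}  "b"  orig:{}
  [2..2]={T0}  "b"  orig:{}
  [0..1]=∅  "cb"
  [1..2]=∅  "bb"
  [0..2]=∅  "cbb"

S ∉ T[0,2] ⇒ NO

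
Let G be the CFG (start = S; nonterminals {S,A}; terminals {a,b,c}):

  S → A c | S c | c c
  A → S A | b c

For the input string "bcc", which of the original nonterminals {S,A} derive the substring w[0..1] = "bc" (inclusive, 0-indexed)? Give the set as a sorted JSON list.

Convert to CNF:
  S -> A T1 | S T1 | T1 T1
  A -> S A | T0 T1
  T0 -> b
  T1 -> c

CYK fill — only the sub-triangle for w[0..1]:
  T[0,0] 'b' = {T0}  orig:{}
  T[1,1] 'c' = {T1}  orig:{}
  T[0,1] 'bc' = {A}

Original NTs in T[0,1] deriving "bc": ["A"]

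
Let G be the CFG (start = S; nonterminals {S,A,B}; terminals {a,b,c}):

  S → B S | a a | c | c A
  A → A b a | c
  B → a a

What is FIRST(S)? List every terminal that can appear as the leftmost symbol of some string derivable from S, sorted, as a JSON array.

Compute FIRST by fixpoint:
[1]
  A via A→c: +{c}
  B via B→a a: +{a}
  S via S→B S: +{a}
  S via S→c: +{c}
  S: {a,c}  A: {c}  B: {a}
[2] (no change)
  S: {a,c}  A: {c}  B: {a}

FIRST(S) = ["a", "c"]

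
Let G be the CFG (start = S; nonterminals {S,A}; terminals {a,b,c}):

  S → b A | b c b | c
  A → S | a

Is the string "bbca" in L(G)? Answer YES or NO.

Convert to CNF:
  S -> T0 A | T0 X3 | c
  A -> T0 A | T0 X2 | a | c
  T0 -> b
  T1 -> c
  X2 -> T1 T0
  X3 -> T1 T0

Fill CYK table bottom-up:
  cell(0,0) b: {T0}  orig:{}
  cell(1,1) b: {T0}  orig:{}
  cell(2,2) c: {A,S,T1}  orig:{A,S}
  cell(3,3) a: {A}
  cell(0,1) bb: ∅
  cell(1,2) bc: {A,S}
  cell(2,3) ca: ∅
  cell(0,2) bbc: {A,S}
  cell(1,3) bca: ∅
  cell(0,3) bbca: ∅

S ∉ T[0,3] ⇒ NO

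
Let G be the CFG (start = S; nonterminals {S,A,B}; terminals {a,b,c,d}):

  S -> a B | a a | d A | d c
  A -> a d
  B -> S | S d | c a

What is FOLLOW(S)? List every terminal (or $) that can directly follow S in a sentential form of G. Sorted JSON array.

FIRST iteration:
[1]
  A via A→a d: +{a}
  B via B→c a: +{c}
  S via S→a B: +{a}
  S via S→d A: +{d}
  FIRST[S]={a,d}  FIRST[A]={a}  FIRST[B]={c}
[2]
  B via B→S: +{a,d}
  FIRST[S]={a,d}  FIRST[A]={a}  FIRST[B]={a,c,d}
[3] (stable)
  FIRST[S]={a,d}  FIRST[A]={a}  FIRST[B]={a,c,d}

Compute FOLLOW by fixpoint:
seed FOLLOW(S) with $
[1]
  B→S d: FOLLOW(S) ⊇ FIRST(d) = {d}; new: +{d}
  S→a B: FOLLOW(B) ⊇ FOLLOW(S) ⊇ {$,d}; new: +{$,d}
  S→d A: FOLLOW(A) ⊇ FOLLOW(S) ⊇ {$,d}; new: +{$,d}
  FOLLOW[S]={$,d}  FOLLOW[A]={$,d}  FOLLOW[B]={$,d}
[2] done
  FOLLOW[S]={$,d}  FOLLOW[A]={$,d}  FOLLOW[B]={$,d}

FOLLOW(S) = ["$", "d"]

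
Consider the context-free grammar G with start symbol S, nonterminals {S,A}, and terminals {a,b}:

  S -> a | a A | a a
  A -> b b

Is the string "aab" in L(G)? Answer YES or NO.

Convert to CNF:
  S -> T1 A | T1 T1 | a
  A -> T0 T0
  T0 -> b
  T1 -> a

CYK table (by increasing span):
  T[0,0] 'a' = {S,T1}  orig:{S}
  T[1,1] 'a' = {S,T1}  orig:{S}
  T[2,2] 'b' = {T0}  orig:{}
  T[0,1] 'aa' = {S}
  T[1,2] 'ab' = ∅
  T[0,2] 'aab' = ∅

S ∉ T[0,2] ⇒ NO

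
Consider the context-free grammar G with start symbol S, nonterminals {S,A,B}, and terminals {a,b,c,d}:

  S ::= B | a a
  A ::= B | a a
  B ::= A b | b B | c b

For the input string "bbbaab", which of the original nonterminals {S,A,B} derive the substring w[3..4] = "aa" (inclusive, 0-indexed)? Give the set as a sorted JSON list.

CNF form of G:
  S -> A T0 | T0 B | T1 T1 | T2 T0
  A -> A T0 | T0 B | T1 T1 | T2 T0
  B -> A T0 | T0 B | T2 T0
  T0 -> b
  T1 -> a
  T2 -> c

CYK table (by increasing span) — only the sub-triangle for w[3..4]:
  cell(3,3) a: {T1}  orig:{}
  cell(4,4) a: {T1}  orig:{}
  cell(3,4) aa: {A,S}

Original NTs in T[3,4] deriving "aa": ["A", "S"]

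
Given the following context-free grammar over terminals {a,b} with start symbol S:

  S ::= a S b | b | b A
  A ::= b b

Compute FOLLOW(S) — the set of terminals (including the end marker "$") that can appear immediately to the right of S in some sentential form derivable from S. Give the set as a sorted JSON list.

Compute FIRST by fixpoint:
[1]
  A via A→b b: +{b}
  S via S→a S b: +{a}
  S via S→b: +{b}
  FIRST(S)={a,b}  FIRST(A)={b}
[2] — fixpoint
  FIRST(S)={a,b}  FIRST(A)={b}

Compute FOLLOW by fixpoint:
FOLLOW(S) := {$}
pass 1:
  S→a S b: FOLLOW(S) ⊇ FIRST(b) = {b}; new: +{b}
  S→b A: FOLLOW(A) ⊇ FOLLOW(S) ⊇ {$,b}; new: +{$,b}
  FOLLOW[S]={$,b}  FOLLOW[A]={$,b}
pass 2: (no change)
  FOLLOW[S]={$,b}  FOLLOW[A]={$,b}

FOLLOW(S) = ["$", "b"]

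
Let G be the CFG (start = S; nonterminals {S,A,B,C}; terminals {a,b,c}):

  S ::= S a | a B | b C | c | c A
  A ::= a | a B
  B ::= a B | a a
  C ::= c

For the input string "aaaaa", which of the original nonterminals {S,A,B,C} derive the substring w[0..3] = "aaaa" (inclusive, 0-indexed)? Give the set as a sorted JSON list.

CNF form of G:
  S -> S T0 | T0 B | T1 C | T2 A | c
  A -> T0 B | a
  B -> T0 B | T0 T0
  C -> c
  T0 -> a
  T1 -> b
  T2 -> c

CYK table (by increasing span) — only the sub-triangle for w[0..3]:
  [0..0]={A,T0}  "a"  orig:{A}
  [1..1]={A,T0}  "a"  orig:{A}
  [2..2]={A,T0}  "a"  orig:{A}
  [3..3]={A,T0}  "a"  orig:{A}
  [0..1]={B}  "aa"
  [1..2]={B}  "aa"
  [2..3]={B}  "aa"
  [0..2]={A,B,S}  "aaa"
  [1..3]={A,B,S}  "aaa"
  [0..3]={A,B,S}  "aaaa"

Original NTs in T[0,3] deriving "aaaa": ["A", "B", "S"]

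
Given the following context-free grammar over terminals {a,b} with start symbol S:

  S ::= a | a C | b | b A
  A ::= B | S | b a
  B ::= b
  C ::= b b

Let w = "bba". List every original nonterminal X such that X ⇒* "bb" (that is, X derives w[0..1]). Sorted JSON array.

Convert to CNF:
  S -> T0 C | T1 A | a | b
  A -> T0 C | T1 A | T1 T0 | a | b
  B -> b
  C -> T1 T1
  T0 -> a
  T1 -> b

CYK table (by increasing span), restricted to cells inside w[0..1]:
  cell(0,0) b: {A,B,S,T1}  orig:{A,B,S}
  cell(1,1) b: {A,B,S,T1}  orig:{A,B,S}
  cell(0,1) bb: {A,C,S}

Original NTs in T[0,1] deriving "bb": ["A", "C", "S"]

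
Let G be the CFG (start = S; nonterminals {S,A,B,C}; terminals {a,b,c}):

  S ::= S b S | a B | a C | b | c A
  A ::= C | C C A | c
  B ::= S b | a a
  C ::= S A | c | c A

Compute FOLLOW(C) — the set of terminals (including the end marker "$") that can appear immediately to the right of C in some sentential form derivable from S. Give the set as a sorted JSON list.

FIRST iteration:
[1]
  A via A→c: +{c}
  B via B→a a: +{a}
  C via C→c: +{c}
  S via S→a B: +{a}
  S via S→b: +{b}
  S via S→c A: +{c}
  FIRST[S]={a,b,c}  FIRST[A]={c}  FIRST[B]={a}  FIRST[C]={c}
[2]
  B via B→S b: +{b,c}
  C via C→S A: +{a,b}
  FIRST[S]={a,b,c}  FIRST[A]={c}  FIRST[B]={a,b,c}  FIRST[C]={a,b,c}
[3]
  A via A→C: +{a,b}
  FIRST[S]={a,b,c}  FIRST[A]={a,b,c}  FIRST[B]={a,b,c}  FIRST[C]={a,b,c}
[4] (stable)
  FIRST[S]={a,b,c}  FIRST[A]={a,b,c}  FIRST[B]={a,b,c}  FIRST[C]={a,b,c}

FOLLOW iteration:
initialize: $ ∈ FOLLOW(S)
iter 1:
  A→C C A: FOLLOW(C) ⊇ FIRST(C) = {a,b,c}; new: +{a,b,c}
  B→S b: FOLLOW(S) ⊇ FIRST(b) = {b}; new: +{b}
  C→S A: FOLLOW(S) ⊇ FIRST(A) = {a,b,c}; new: +{a,c}
  C→S A: FOLLOW(A) ⊇ FOLLOW(C) ⊇ {a,b,c}; new: +{a,b,c}
  S→a B: FOLLOW(B) ⊇ FOLLOW(S) ⊇ {$,a,b,c}; new: +{$,a,b,c}
  S→a C: FOLLOW(C) ⊇ FOLLOW(S) ⊇ {$,a,b,c}; new: +{$}
  S→c A: FOLLOW(A) ⊇ FOLLOW(S) ⊇ {$,a,b,c}; new: +{$}
  FOLLOW(S)={$,a,b,c}  FOLLOW(A)={$,a,b,c}  FOLLOW(B)={$,a,b,c}  FOLLOW(C)={$,a,b,c}
iter 2: (no change)
  FOLLOW(S)={$,a,b,c}  FOLLOW(A)={$,a,b,c}  FOLLOW(B)={$,a,b,c}  FOLLOW(C)={$,a,b,c}

FOLLOW(C) = ["$", "a", "b", "c"]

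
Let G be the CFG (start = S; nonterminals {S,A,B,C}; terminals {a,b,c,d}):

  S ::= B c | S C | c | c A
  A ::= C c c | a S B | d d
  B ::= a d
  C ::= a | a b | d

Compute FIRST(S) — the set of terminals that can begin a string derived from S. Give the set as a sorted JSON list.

Compute FIRST by fixpoint:
round 1:
  A via A→a S B: +{a}
  A via A→d d: +{d}
  B via B→a d: +{a}
  C via C→a: +{a}
  C via C→d: +{d}
  S via S→B c: +{a}
  S via S→c: +{c}
  FIRST[S]={a,c}  FIRST[A]={a,d}  FIRST[B]={a}  FIRST[C]={a,d}
round 2: done
  FIRST[S]={a,c}  FIRST[A]={a,d}  FIRST[B]={a}  FIRST[C]={a,d}

FIRST(S) = ["a", "c"]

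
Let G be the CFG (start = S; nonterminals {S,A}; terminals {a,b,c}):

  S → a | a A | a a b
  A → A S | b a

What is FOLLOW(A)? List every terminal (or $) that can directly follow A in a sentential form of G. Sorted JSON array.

Compute FIRST by fixpoint:
iter 1:
  A via A→b a: +{b}
  S via S→a: +{a}
  FIRST[S]={a}  FIRST[A]={b}
iter 2: — fixpoint
  FIRST[S]={a}  FIRST[A]={b}

FOLLOW iteration:
seed FOLLOW(S) with $
pass 1:
  A→A S: FOLLOW(A) ⊇ FIRST(S) = {a}; new: +{a}
  A→A S: FOLLOW(S) ⊇ FOLLOW(A) ⊇ {a}; new: +{a}
  S→a A: FOLLOW(A) ⊇ FOLLOW(S) ⊇ {$,a}; new: +{$}
  FOLLOW[S]={$,a}  FOLLOW[A]={$,a}
pass 2: — fixpoint
  FOLLOW[S]={$,a}  FOLLOW[A]={$,a}

FOLLOW(A) = ["$", "a"]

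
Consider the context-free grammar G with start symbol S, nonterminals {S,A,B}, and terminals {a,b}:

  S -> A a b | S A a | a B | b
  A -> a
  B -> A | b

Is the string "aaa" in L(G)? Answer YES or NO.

Convert to CNF:
  S -> A X2 | S X3 | T0 B | b
  A -> a
  B -> a | b
  T0 -> a
  T1 -> b
  X2 -> T0 T1
  X3 -> A T0

CYK fill:
  T[0,0] 'a' = {A,B,T0}  orig:{A,B}
  T[1,1] 'a' = {A,B,T0}  orig:{A,B}
  T[2,2] 'a' = {A,B,T0}  orig:{A,B}
  T[0,1] 'aa' = {S,X3}  orig:{S}
  T[1,2] 'aa' = {S,X3}  orig:{S}
  T[0,2] 'aaa' = ∅

S ∉ T[0,2] ⇒ NO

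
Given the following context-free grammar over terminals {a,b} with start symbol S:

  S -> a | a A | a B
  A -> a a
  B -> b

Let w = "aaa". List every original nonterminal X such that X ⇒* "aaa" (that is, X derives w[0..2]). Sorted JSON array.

Convert to CNF:
  S -> T0 A | T0 B | a
  A -> T0 T0
  B -> b
  T0 -> a

CYK table (by increasing span) (cells [i..j] with 0 ≤ i ≤ j ≤ 2 only):
  T[0,0] 'a' = {S,T0}  orig:{S}
  T[1,1] 'a' = {S,T0}  orig:{S}
  T[2,2] 'a' = {S,T0}  orig:{S}
  T[0,1] 'aa' = {A}
  T[1,2] 'aa' = {A}
  T[0,2] 'aaa' = {S}

Original NTs in T[0,2] deriving "aaa": ["S"]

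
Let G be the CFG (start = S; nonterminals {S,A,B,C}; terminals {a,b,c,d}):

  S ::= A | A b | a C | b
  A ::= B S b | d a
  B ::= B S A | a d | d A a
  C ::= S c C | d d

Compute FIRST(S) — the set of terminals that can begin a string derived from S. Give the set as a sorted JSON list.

Compute FIRST by fixpoint:
pass 1:
  A via A→d a: +{d}
  B via B→a d: +{a}
  B via B→d A a: +{d}
  C via C→d d: +{d}
  S via S→A: +{d}
  S via S→a C: +{a}
  S via S→b: +{b}
  FIRST(S)={a,b,d}  FIRST(A)={d}  FIRST(B)={a,d}  FIRST(C)={d}
pass 2:
  A via A→B S b: +{a}
  C via C→S c C: +{a,b}
  FIRST(S)={a,b,d}  FIRST(A)={a,d}  FIRST(B)={a,d}  FIRST(C)={a,b,d}
pass 3: (stable)
  FIRST(S)={a,b,d}  FIRST(A)={a,d}  FIRST(B)={a,d}  FIRST(C)={a,b,d}

FIRST(S) = ["a", "b", "d"]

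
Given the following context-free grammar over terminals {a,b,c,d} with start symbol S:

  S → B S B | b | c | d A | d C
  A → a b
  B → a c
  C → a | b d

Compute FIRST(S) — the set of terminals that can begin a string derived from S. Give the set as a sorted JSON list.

Compute FIRST by fixpoint:
[1]
  A via A→a b: +{a}
  B via B→a c: +{a}
  C via C→a: +{a}
  C via C→b d: +{b}
  S via S→B S B: +{a}
  S via S→b: +{b}
  S via S→c: +{c}
  S via S→d A: +{d}
  S: {a,b,c,d}  A: {a}  B: {a}  C: {a,b}
[2] done
  S: {a,b,c,d}  A: {a}  B: {a}  C: {a,b}

FIRST(S) = ["a", "b", "c", "d"]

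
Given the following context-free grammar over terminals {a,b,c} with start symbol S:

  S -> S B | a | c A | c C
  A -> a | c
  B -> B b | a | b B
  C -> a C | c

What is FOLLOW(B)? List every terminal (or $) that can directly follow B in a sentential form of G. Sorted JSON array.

FIRST sets, iterate to fixpoint:
[1]
  A via A→a: +{a}
  A via A→c: +{c}
  B via B→a: +{a}
  B via B→b B: +{b}
  C via C→a C: +{a}
  C via C→c: +{c}
  S via S→a: +{a}
  S via S→c A: +{c}
  S: {a,c}  A: {a,c}  B: {a,b}  C: {a,c}
[2] done
  S: {a,c}  A: {a,c}  B: {a,b}  C: {a,c}

FOLLOW iteration:
initialize: $ ∈ FOLLOW(S)
pass 1:
  B→B b: FOLLOW(B) ⊇ FIRST(b) = {b}; new: +{b}
  S→S B: FOLLOW(S) ⊇ FIRST(B) = {a,b}; new: +{a,b}
  S→S B: FOLLOW(B) ⊇ FOLLOW(S) ⊇ {$,a,b}; new: +{$,a}
  S→c A: FOLLOW(A) ⊇ FOLLOW(S) ⊇ {$,a,b}; new: +{$,a,b}
  S→c C: FOLLOW(C) ⊇ FOLLOW(S) ⊇ {$,a,b}; new: +{$,a,b}
  FOLLOW(S)={$,a,b}  FOLLOW(A)={$,a,b}  FOLLOW(B)={$,a,b}  FOLLOW(C)={$,a,b}
pass 2: done
  FOLLOW(S)={$,a,b}  FOLLOW(A)={$,a,b}  FOLLOW(B)={$,a,b}  FOLLOW(C)={$,a,b}

FOLLOW(B) = ["$", "a", "b"]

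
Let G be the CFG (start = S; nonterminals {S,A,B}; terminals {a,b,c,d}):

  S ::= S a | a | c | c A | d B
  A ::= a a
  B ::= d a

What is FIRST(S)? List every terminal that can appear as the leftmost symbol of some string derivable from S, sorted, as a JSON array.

FIRST sets, iterate to fixpoint:
round 1:
  A via A→a a: +{a}
  B via B→d a: +{d}
  S via S→a: +{a}
  S via S→c: +{c}
  S via S→d B: +{d}
  FIRST[S]={a,c,d}  FIRST[A]={a}  FIRST[B]={d}
round 2: — fixpoint
  FIRST[S]={a,c,d}  FIRST[A]={a}  FIRST[B]={d}

FIRST(S) = ["a", "c", "d"]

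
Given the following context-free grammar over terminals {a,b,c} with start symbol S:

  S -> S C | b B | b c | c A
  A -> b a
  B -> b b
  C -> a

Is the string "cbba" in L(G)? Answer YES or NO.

Convert to CNF:
  S -> S C | T0 B | T0 T2 | T2 A
  A -> T0 T1
  B -> T0 T0
  C -> a
  T0 -> b
  T1 -> a
  T2 -> c

Fill CYK table bottom-up:
  cell(0,0) c: {T2}  orig:{}
  cell(1,1) b: {T0}  orig:{}
  cell(2,2) b: {T0}  orig:{}
  cell(3,3) a: {C,T1}  orig:{C}
  cell(0,1) cb: ∅
  cell(1,2) bb: {B}
  cell(2,3) ba: {A}
  cell(0,2) cbb: ∅
  cell(1,3) bba: ∅
  cell(0,3) cbba: ∅

S ∉ T[0,3] ⇒ NO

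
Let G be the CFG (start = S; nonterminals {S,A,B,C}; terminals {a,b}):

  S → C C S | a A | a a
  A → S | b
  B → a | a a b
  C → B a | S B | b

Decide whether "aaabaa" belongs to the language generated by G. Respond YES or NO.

Convert to CNF:
  S -> C X4 | T0 A | T0 T0
  A -> C X2 | T0 A | T0 T0 | b
  B -> T0 X3 | a
  C -> B T0 | S B | b
  T0 -> a
  T1 -> b
  X2 -> C S
  X3 -> T0 T1
  X4 -> C S

CYK fill:
  T[0,0] 'a' = {B,T0}  orig:{B}
  T[1,1] 'a' = {B,T0}  orig:{B}
  T[2,2] 'a' = {B,T0}  orig:{B}
  T[3,3] 'b' = {A,C,T1}  orig:{A,C}
  T[4,4] 'a' = {B,T0}  orig:{B}
  T[5,5] 'a' = {B,T0}  orig:{B}
  T[0,1] 'aa' = {A,C,S}
  T[1,2] 'aa' = {A,C,S}
  T[2,3] 'ab' = {A,S,X3}  orig:{A,S}
  T[3,4] 'ba' = ∅
  T[4,5] 'aa' = {A,C,S}
  T[0,2] 'aaa' = {A,C,S}
  T[1,3] 'aab' = {A,B,S}
  T[2,4] 'aba' = {C}
  T[3,5] 'baa' = {X2,X4}  orig:{}
  T[0,3] 'aaab' = {A,S,X2,X4}  orig:{A,S}
  T[1,4] 'aaba' = {C}
  T[2,5] 'abaa' = ∅
  T[0,4] 'aaaba' = {C}
  T[1,5] 'aabaa' = {A,S}
  T[0,5] 'aaabaa' = {A,S}

S ∈ T[0,5] ⇒ YES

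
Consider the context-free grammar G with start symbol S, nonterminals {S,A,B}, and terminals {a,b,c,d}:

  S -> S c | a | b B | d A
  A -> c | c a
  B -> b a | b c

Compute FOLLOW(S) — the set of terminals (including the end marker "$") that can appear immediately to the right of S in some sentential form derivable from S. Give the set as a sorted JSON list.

FIRST sets, iterate to fixpoint:
pass 1:
  A via A→c: +{c}
  B via B→b a: +{b}
  S via S→a: +{a}
  S via S→b B: +{b}
  S via S→d A: +{d}
  S: {a,b,d}  A: {c}  B: {b}
pass 2: (stable)
  S: {a,b,d}  A: {c}  B: {b}

Compute FOLLOW by fixpoint:
initialize: $ ∈ FOLLOW(S)
pass 1:
  S→S c: FOLLOW(S) ⊇ FIRST(c) = {c}; new: +{c}
  S→b B: FOLLOW(B) ⊇ FOLLOW(S) ⊇ {$,c}; new: +{$,c}
  S→d A: FOLLOW(A) ⊇ FOLLOW(S) ⊇ {$,c}; new: +{$,c}
  S: {$,c}  A: {$,c}  B: {$,c}
pass 2: (stable)
  S: {$,c}  A: {$,c}  B: {$,c}

FOLLOW(S) = ["$", "c"]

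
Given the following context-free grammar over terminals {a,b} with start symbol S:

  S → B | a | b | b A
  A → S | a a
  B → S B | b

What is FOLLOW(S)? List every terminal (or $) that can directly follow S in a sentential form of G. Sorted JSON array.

FIRST sets, iterate to fixpoint:
round 1:
  A via A→a a: +{a}
  B via B→b: +{b}
  S via S→B: +{b}
  S via S→a: +{a}
  FIRST(S)={a,b}  FIRST(A)={a}  FIRST(B)={b}
round 2:
  A via A→S: +{b}
  B via B→S B: +{a}
  FIRST(S)={a,b}  FIRST(A)={a,b}  FIRST(B)={a,b}
round 3: (stable)
  FIRST(S)={a,b}  FIRST(A)={a,b}  FIRST(B)={a,b}

FOLLOW sets:
seed FOLLOW(S) with $
[1]
  B→S B: FOLLOW(S) ⊇ FIRST(B) = {a,b}; new: +{a,b}
  S→B: FOLLOW(B) ⊇ FOLLOW(S) ⊇ {$,a,b}; new: +{$,a,b}
  S→b A: FOLLOW(A) ⊇ FOLLOW(S) ⊇ {$,a,b}; new: +{$,a,b}
  FOLLOW[S]={$,a,b}  FOLLOW[A]={$,a,b}  FOLLOW[B]={$,a,b}
[2] — fixpoint
  FOLLOW[S]={$,a,b}  FOLLOW[A]={$,a,b}  FOLLOW[B]={$,a,b}

FOLLOW(S) = ["$", "a", "b"]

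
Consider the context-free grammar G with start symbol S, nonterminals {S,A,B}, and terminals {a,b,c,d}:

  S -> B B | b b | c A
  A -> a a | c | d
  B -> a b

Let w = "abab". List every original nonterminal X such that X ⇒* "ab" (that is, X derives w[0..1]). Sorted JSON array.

CNF form of G:
  S -> B B | T1 T1 | T2 A
  A -> T0 T0 | c | d
  B -> T0 T1
  T0 -> a
  T1 -> b
  T2 -> c

Fill CYK table bottom-up, restricted to cells inside w[0..1]:
  T[0,0] 'a' = {T0}  orig:{}
  T[1,1] 'b' = {T1}  orig:{}
  T[0,1] 'ab' = {B}

Original NTs in T[0,1] deriving "ab": ["B"]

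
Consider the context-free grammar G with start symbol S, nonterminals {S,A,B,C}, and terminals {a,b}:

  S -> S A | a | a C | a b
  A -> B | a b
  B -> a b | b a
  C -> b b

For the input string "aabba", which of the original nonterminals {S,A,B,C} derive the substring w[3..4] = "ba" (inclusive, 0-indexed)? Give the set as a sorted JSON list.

Convert to CNF:
  S -> S A | T0 C | T0 T1 | a
  A -> T0 T1 | T1 T0
  B -> T0 T1 | T1 T0
  C -> T1 T1
  T0 -> a
  T1 -> b

CYK table (by increasing span), restricted to cells inside w[3..4]:
  T[3,3] 'b' = {T1}  orig:{}
  T[4,4] 'a' = {S,T0}  orig:{S}
  T[3,4] 'ba' = {A,B}

Original NTs in T[3,4] deriving "ba": ["A", "B"]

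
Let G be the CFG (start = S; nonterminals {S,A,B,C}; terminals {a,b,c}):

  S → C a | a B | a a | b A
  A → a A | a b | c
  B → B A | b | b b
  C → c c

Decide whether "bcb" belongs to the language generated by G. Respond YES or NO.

CNF form of G:
  S -> C T0 | T0 B | T0 T0 | T1 A
  A -> T0 A | T0 T1 | c
  B -> B A | T1 T1 | b
  C -> T2 T2
  T0 -> a
  T1 -> b
  T2 -> c

CYK fill:
  T[0,0] 'b' = {B,T1}  orig:{B}
  T[1,1] 'c' = {A,T2}  orig:{A}
  T[2,2] 'b' = {B,T1}  orig:{B}
  T[0,1] 'bc' = {B,S}
  T[1,2] 'cb' = ∅
  T[0,2] 'bcb' = ∅

S ∉ T[0,2] ⇒ NO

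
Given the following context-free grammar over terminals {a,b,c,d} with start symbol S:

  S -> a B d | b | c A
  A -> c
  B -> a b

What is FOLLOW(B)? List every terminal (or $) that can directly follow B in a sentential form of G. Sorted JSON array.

FIRST iteration:
iter 1:
  A via A→c: +{c}
  B via B→a b: +{a}
  S via S→a B d: +{a}
  S via S→b: +{b}
  S via S→c A: +{c}
  S: {a,b,c}  A: {c}  B: {a}
iter 2: done
  S: {a,b,c}  A: {c}  B: {a}

FOLLOW sets:
FOLLOW(S) := {$}
[1]
  S→a B d: FOLLOW(B) ⊇ FIRST(d) = {d}; new: +{d}
  S→c A: FOLLOW(A) ⊇ FOLLOW(S) ⊇ {$}; new: +{$}
  FOLLOW[S]={$}  FOLLOW[A]={$}  FOLLOW[B]={d}
[2] (stable)
  FOLLOW[S]={$}  FOLLOW[A]={$}  FOLLOW[B]={d}

FOLLOW(B) = ["d"]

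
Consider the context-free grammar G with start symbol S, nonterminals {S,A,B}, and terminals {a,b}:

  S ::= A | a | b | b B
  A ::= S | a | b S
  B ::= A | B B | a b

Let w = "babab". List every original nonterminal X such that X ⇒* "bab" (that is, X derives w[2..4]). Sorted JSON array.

CNF form of G:
  S -> T0 B | T0 S | a | b
  A -> T0 B | T0 S | a | b
  B -> B B | T0 B | T0 S | T1 T0 | a | b
  T0 -> b
  T1 -> a

Fill CYK table bottom-up, restricted to cells inside w[2..4]:
  [2..2]={A,B,S,T0}  "b"  orig:{A,B,S}
  [3..3]={A,B,S,T1}  "a"  orig:{A,B,S}
  [4..4]={A,B,S,T0}  "b"  orig:{A,B,S}
  [2..3]={A,B,S}  "ba"
  [3..4]={B}  "ab"
  [2..4]={A,B,S}  "bab"

Original NTs in T[2,4] deriving "bab": ["A", "B", "S"]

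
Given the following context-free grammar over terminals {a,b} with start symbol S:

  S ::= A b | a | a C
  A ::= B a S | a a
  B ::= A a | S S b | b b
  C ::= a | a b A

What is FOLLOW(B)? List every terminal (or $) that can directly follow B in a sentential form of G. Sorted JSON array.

Compute FIRST by fixpoint:
round 1:
  A via A→a a: +{a}
  B via B→A a: +{a}
  B via B→b b: +{b}
  C via C→a: +{a}
  S via S→A b: +{a}
  FIRST[S]={a}  FIRST[A]={a}  FIRST[B]={a,b}  FIRST[C]={a}
round 2:
  A via A→B a S: +{b}
  S via S→A b: +{b}
  FIRST[S]={a,b}  FIRST[A]={a,b}  FIRST[B]={a,b}  FIRST[C]={a}
round 3: (stable)
  FIRST[S]={a,b}  FIRST[A]={a,b}  FIRST[B]={a,b}  FIRST[C]={a}

FOLLOW iteration:
initialize: $ ∈ FOLLOW(S)
[1]
  A→B a S: FOLLOW(B) ⊇ FIRST(a) = {a}; new: +{a}
  B→A a: FOLLOW(A) ⊇ FIRST(a) = {a}; new: +{a}
  B→S S b: FOLLOW(S) ⊇ FIRST(S) = {a,b}; new: +{a,b}
  S→A b: FOLLOW(A) ⊇ FIRST(b) = {b}; new: +{b}
  S→a C: FOLLOW(C) ⊇ FOLLOW(S) ⊇ {$,a,b}; new: +{$,a,b}
  S: {$,a,b}  A: {a,b}  B: {a}  C: {$,a,b}
[2]
  C→a b A: FOLLOW(A) ⊇ FOLLOW(C) ⊇ {$,a,b}; new: +{$}
  S: {$,a,b}  A: {$,a,b}  B: {a}  C: {$,a,b}
[3] (stable)
  S: {$,a,b}  A: {$,a,b}  B: {a}  C: {$,a,b}

FOLLOW(B) = ["a"]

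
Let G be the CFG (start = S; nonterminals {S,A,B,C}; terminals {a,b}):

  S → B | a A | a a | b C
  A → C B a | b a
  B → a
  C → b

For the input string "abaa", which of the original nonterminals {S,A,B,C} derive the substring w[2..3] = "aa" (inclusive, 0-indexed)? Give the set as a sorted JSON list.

CNF form of G:
  S -> T0 A | T0 T0 | T1 C | a
  A -> C X2 | T1 T0
  B -> a
  C -> b
  T0 -> a
  T1 -> b
  X2 -> B T0

CYK fill (cells [i..j] with 2 ≤ i ≤ j ≤ 3 only):
  [2..2]={B,S,T0}  "a"  orig:{B,S}
  [3..3]={B,S,T0}  "a"  orig:{B,S}
  [2..3]={S,X2}  "aa"  orig:{S}

Original NTs in T[2,3] deriving "aa": ["S"]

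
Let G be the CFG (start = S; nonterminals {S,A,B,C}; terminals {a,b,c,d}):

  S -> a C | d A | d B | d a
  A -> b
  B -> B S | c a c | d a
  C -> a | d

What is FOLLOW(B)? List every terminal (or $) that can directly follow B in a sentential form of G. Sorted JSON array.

FIRST sets, iterate to fixpoint:
round 1:
  A via A→b: +{b}
  B via B→c a c: +{c}
  B via B→d a: +{d}
  C via C→a: +{a}
  C via C→d: +{d}
  S via S→a C: +{a}
  S via S→d A: +{d}
  S: {a,d}  A: {b}  B: {c,d}  C: {a,d}
round 2: done
  S: {a,d}  A: {b}  B: {c,d}  C: {a,d}

Compute FOLLOW by fixpoint:
initialize: $ ∈ FOLLOW(S)
pass 1:
  B→B S: FOLLOW(B) ⊇ FIRST(S) = {a,d}; new: +{a,d}
  B→B S: FOLLOW(S) ⊇ FOLLOW(B) ⊇ {a,d}; new: +{a,d}
  S→a C: FOLLOW(C) ⊇ FOLLOW(S) ⊇ {$,a,d}; new: +{$,a,d}
  S→d A: FOLLOW(A) ⊇ FOLLOW(S) ⊇ {$,a,d}; new: +{$,a,d}
  S→d B: FOLLOW(B) ⊇ FOLLOW(S) ⊇ {$,a,d}; new: +{$}
  FOLLOW(S)={$,a,d}  FOLLOW(A)={$,a,d}  FOLLOW(B)={$,a,d}  FOLLOW(C)={$,a,d}
pass 2: (stable)
  FOLLOW(S)={$,a,d}  FOLLOW(A)={$,a,d}  FOLLOW(B)={$,a,d}  FOLLOW(C)={$,a,d}

FOLLOW(B) = ["$", "a", "d"]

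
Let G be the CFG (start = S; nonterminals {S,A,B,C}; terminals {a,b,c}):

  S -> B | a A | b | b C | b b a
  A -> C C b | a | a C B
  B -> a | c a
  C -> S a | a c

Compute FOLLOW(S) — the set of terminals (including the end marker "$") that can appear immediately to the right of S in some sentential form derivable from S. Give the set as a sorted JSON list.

FIRST iteration:
iter 1:
  A via A→a: +{a}
  B via B→a: +{a}
  B via B→c a: +{c}
  C via C→a c: +{a}
  S via S→B: +{a,c}
  S via S→b: +{b}
  S: {a,b,c}  A: {a}  B: {a,c}  C: {a}
iter 2:
  C via C→S a: +{b,c}
  S: {a,b,c}  A: {a}  B: {a,c}  C: {a,b,c}
iter 3:
  A via A→C C b: +{b,c}
  S: {a,b,c}  A: {a,b,c}  B: {a,c}  C: {a,b,c}
iter 4: done
  S: {a,b,c}  A: {a,b,c}  B: {a,c}  C: {a,b,c}

Compute FOLLOW by fixpoint:
seed FOLLOW(S) with $
[1]
  A→C C b: FOLLOW(C) ⊇ FIRST(C) = {a,b,c}; new: +{a,b,c}
  C→S a: FOLLOW(S) ⊇ FIRST(a) = {a}; new: +{a}
  S→B: FOLLOW(B) ⊇ FOLLOW(S) ⊇ {$,a}; new: +{$,a}
  S→a A: FOLLOW(A) ⊇ FOLLOW(S) ⊇ {$,a}; new: +{$,a}
  S→b C: FOLLOW(C) ⊇ FOLLOW(S) ⊇ {$,a}; new: +{$}
  S: {$,a}  A: {$,a}  B: {$,a}  C: {$,a,b,c}
[2] (stable)
  S: {$,a}  A: {$,a}  B: {$,a}  C: {$,a,b,c}

FOLLOW(S) = ["$", "a"]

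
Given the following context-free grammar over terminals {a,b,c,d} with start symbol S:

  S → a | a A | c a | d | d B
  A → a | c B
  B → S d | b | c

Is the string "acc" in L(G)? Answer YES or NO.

Convert to CNF:
  S -> T0 T2 | T1 B | T2 A | a | d
  A -> T0 B | a
  B -> S T1 | b | c
  T0 -> c
  T1 -> d
  T2 -> a

Fill CYK table bottom-up:
  T[0,0] 'a' = {A,S,T2}  orig:{A,S}
  T[1,1] 'c' = {B,T0}  orig:{B}
  T[2,2] 'c' = {B,T0}  orig:{B}
  T[0,1] 'ac' = ∅
  T[1,2] 'cc' = {A}
  T[0,2] 'acc' = {S}

S ∈ T[0,2] ⇒ YES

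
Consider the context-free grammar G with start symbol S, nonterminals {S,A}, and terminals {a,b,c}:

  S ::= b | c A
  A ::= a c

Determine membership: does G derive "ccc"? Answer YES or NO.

Convert to CNF:
  S -> T1 A | b
  A -> T0 T1
  T0 -> a
  T1 -> c

CYK fill:
  [0..0]={T1}  "c"  orig:{}
  [1..1]={T1}  "c"  orig:{}
  [2..2]={T1}  "c"  orig:{}
  [0..1]=∅  "cc"
  [1..2]=∅  "cc"
  [0..2]=∅  "ccc"

S ∉ T[0,2] ⇒ NO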